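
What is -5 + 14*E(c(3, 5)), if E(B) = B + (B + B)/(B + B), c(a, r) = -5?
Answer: -61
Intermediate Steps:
E(B) = 1 + B (E(B) = B + (2*B)/((2*B)) = B + (2*B)*(1/(2*B)) = B + 1 = 1 + B)
-5 + 14*E(c(3, 5)) = -5 + 14*(1 - 5) = -5 + 14*(-4) = -5 - 56 = -61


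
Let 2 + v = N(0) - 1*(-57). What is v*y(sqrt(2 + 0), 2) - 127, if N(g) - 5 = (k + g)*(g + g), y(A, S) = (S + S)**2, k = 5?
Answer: 833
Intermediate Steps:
y(A, S) = 4*S**2 (y(A, S) = (2*S)**2 = 4*S**2)
N(g) = 5 + 2*g*(5 + g) (N(g) = 5 + (5 + g)*(g + g) = 5 + (5 + g)*(2*g) = 5 + 2*g*(5 + g))
v = 60 (v = -2 + ((5 + 2*0**2 + 10*0) - 1*(-57)) = -2 + ((5 + 2*0 + 0) + 57) = -2 + ((5 + 0 + 0) + 57) = -2 + (5 + 57) = -2 + 62 = 60)
v*y(sqrt(2 + 0), 2) - 127 = 60*(4*2**2) - 127 = 60*(4*4) - 127 = 60*16 - 127 = 960 - 127 = 833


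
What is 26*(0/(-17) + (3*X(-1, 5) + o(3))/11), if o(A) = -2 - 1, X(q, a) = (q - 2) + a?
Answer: 78/11 ≈ 7.0909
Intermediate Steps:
X(q, a) = -2 + a + q (X(q, a) = (-2 + q) + a = -2 + a + q)
o(A) = -3
26*(0/(-17) + (3*X(-1, 5) + o(3))/11) = 26*(0/(-17) + (3*(-2 + 5 - 1) - 3)/11) = 26*(0*(-1/17) + (3*2 - 3)*(1/11)) = 26*(0 + (6 - 3)*(1/11)) = 26*(0 + 3*(1/11)) = 26*(0 + 3/11) = 26*(3/11) = 78/11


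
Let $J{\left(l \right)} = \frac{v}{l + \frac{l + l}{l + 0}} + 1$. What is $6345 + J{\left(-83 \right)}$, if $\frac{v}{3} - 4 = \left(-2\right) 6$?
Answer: $\frac{171350}{27} \approx 6346.3$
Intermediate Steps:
$v = -24$ ($v = 12 + 3 \left(\left(-2\right) 6\right) = 12 + 3 \left(-12\right) = 12 - 36 = -24$)
$J{\left(l \right)} = 1 - \frac{24}{2 + l}$ ($J{\left(l \right)} = - \frac{24}{l + \frac{l + l}{l + 0}} + 1 = - \frac{24}{l + \frac{2 l}{l}} + 1 = - \frac{24}{l + 2} + 1 = - \frac{24}{2 + l} + 1 = 1 - \frac{24}{2 + l}$)
$6345 + J{\left(-83 \right)} = 6345 + \frac{-22 - 83}{2 - 83} = 6345 + \frac{1}{-81} \left(-105\right) = 6345 - - \frac{35}{27} = 6345 + \frac{35}{27} = \frac{171350}{27}$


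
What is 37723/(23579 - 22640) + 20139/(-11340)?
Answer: 6489973/169020 ≈ 38.398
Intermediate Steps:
37723/(23579 - 22640) + 20139/(-11340) = 37723/939 + 20139*(-1/11340) = 37723*(1/939) - 959/540 = 37723/939 - 959/540 = 6489973/169020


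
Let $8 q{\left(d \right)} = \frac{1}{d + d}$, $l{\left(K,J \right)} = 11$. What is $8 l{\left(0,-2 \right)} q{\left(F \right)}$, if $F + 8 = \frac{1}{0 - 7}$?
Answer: $- \frac{77}{114} \approx -0.67544$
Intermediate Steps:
$F = - \frac{57}{7}$ ($F = -8 + \frac{1}{0 - 7} = -8 + \frac{1}{-7} = -8 - \frac{1}{7} = - \frac{57}{7} \approx -8.1429$)
$q{\left(d \right)} = \frac{1}{16 d}$ ($q{\left(d \right)} = \frac{1}{8 \left(d + d\right)} = \frac{1}{8 \cdot 2 d} = \frac{\frac{1}{2} \frac{1}{d}}{8} = \frac{1}{16 d}$)
$8 l{\left(0,-2 \right)} q{\left(F \right)} = 8 \cdot 11 \frac{1}{16 \left(- \frac{57}{7}\right)} = 88 \cdot \frac{1}{16} \left(- \frac{7}{57}\right) = 88 \left(- \frac{7}{912}\right) = - \frac{77}{114}$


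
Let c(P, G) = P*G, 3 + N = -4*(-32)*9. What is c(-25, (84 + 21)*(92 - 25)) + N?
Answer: -174726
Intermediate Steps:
N = 1149 (N = -3 - 4*(-32)*9 = -3 + 128*9 = -3 + 1152 = 1149)
c(P, G) = G*P
c(-25, (84 + 21)*(92 - 25)) + N = ((84 + 21)*(92 - 25))*(-25) + 1149 = (105*67)*(-25) + 1149 = 7035*(-25) + 1149 = -175875 + 1149 = -174726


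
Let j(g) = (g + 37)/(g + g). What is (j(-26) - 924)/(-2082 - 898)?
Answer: 48059/154960 ≈ 0.31014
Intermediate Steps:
j(g) = (37 + g)/(2*g) (j(g) = (37 + g)/((2*g)) = (37 + g)*(1/(2*g)) = (37 + g)/(2*g))
(j(-26) - 924)/(-2082 - 898) = ((½)*(37 - 26)/(-26) - 924)/(-2082 - 898) = ((½)*(-1/26)*11 - 924)/(-2980) = (-11/52 - 924)*(-1/2980) = -48059/52*(-1/2980) = 48059/154960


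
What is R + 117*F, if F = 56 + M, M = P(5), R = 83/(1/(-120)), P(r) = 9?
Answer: -2355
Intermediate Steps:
R = -9960 (R = 83/(-1/120) = 83*(-120) = -9960)
M = 9
F = 65 (F = 56 + 9 = 65)
R + 117*F = -9960 + 117*65 = -9960 + 7605 = -2355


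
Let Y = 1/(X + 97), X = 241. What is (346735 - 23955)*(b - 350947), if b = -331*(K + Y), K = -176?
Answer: -15966294785710/169 ≈ -9.4475e+10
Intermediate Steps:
Y = 1/338 (Y = 1/(241 + 97) = 1/338 ≈ 0.0029586)
b = 19690197/338 (b = -331*(-176 + 1/338) = -331*(-59487/338) = 19690197/338 ≈ 58255.)
(346735 - 23955)*(b - 350947) = (346735 - 23955)*(19690197/338 - 350947) = 322780*(-98929889/338) = -15966294785710/169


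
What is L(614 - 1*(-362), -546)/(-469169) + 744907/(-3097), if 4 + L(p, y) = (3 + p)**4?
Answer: -2845282026299552/1453016393 ≈ -1.9582e+6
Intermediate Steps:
L(p, y) = -4 + (3 + p)**4
L(614 - 1*(-362), -546)/(-469169) + 744907/(-3097) = (-4 + (3 + (614 - 1*(-362)))**4)/(-469169) + 744907/(-3097) = (-4 + (3 + (614 + 362))**4)*(-1/469169) + 744907*(-1/3097) = (-4 + (3 + 976)**4)*(-1/469169) - 744907/3097 = (-4 + 979**4)*(-1/469169) - 744907/3097 = (-4 + 918609150481)*(-1/469169) - 744907/3097 = 918609150477*(-1/469169) - 744907/3097 = -918609150477/469169 - 744907/3097 = -2845282026299552/1453016393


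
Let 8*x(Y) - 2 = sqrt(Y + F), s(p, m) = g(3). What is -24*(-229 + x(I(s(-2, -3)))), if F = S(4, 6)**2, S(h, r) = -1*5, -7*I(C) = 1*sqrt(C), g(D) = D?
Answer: 5490 - 3*sqrt(1225 - 7*sqrt(3))/7 ≈ 5475.1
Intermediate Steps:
s(p, m) = 3
I(C) = -sqrt(C)/7
S(h, r) = -5
F = 25 (F = (-5)**2 = 25)
x(Y) = 1/4 + sqrt(25 + Y)/8 (x(Y) = 1/4 + sqrt(Y + 25)/8 = 1/4 + sqrt(25 + Y)/8)
-24*(-229 + x(I(s(-2, -3)))) = -24*(-229 + (1/4 + sqrt(25 - sqrt(3)/7)/8)) = -24*(-915/4 + sqrt(25 - sqrt(3)/7)/8) = 5490 - 3*sqrt(25 - sqrt(3)/7)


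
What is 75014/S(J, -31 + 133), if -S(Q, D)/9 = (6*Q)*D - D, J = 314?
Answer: -37507/864297 ≈ -0.043396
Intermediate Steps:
S(Q, D) = 9*D - 54*D*Q (S(Q, D) = -9*((6*Q)*D - D) = -9*(6*D*Q - D) = -9*(-D + 6*D*Q) = 9*D - 54*D*Q)
75014/S(J, -31 + 133) = 75014/((9*(-31 + 133)*(1 - 6*314))) = 75014/((9*102*(1 - 1884))) = 75014/((9*102*(-1883))) = 75014/(-1728594) = 75014*(-1/1728594) = -37507/864297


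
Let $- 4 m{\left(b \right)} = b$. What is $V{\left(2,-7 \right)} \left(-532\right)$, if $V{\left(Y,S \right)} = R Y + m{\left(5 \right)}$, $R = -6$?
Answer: $7049$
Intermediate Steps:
$m{\left(b \right)} = - \frac{b}{4}$
$V{\left(Y,S \right)} = - \frac{5}{4} - 6 Y$ ($V{\left(Y,S \right)} = - 6 Y - \frac{5}{4} = - \frac{5}{4} - 6 Y$)
$V{\left(2,-7 \right)} \left(-532\right) = \left(- \frac{5}{4} - 12\right) \left(-532\right) = \left(- \frac{53}{4}\right) \left(-532\right) = 7049$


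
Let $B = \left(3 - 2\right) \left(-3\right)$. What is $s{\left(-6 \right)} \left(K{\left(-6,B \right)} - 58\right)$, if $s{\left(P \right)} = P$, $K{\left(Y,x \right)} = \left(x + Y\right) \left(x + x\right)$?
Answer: $24$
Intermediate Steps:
$B = -3$ ($B = 1 \left(-3\right) = -3$)
$K{\left(Y,x \right)} = 2 x \left(Y + x\right)$ ($K{\left(Y,x \right)} = \left(Y + x\right) 2 x = 2 x \left(Y + x\right)$)
$s{\left(-6 \right)} \left(K{\left(-6,B \right)} - 58\right) = - 6 \left(2 \left(-3\right) \left(-6 - 3\right) - 58\right) = - 6 \left(2 \left(-3\right) \left(-9\right) - 58\right) = - 6 \left(54 - 58\right) = \left(-6\right) \left(-4\right) = 24$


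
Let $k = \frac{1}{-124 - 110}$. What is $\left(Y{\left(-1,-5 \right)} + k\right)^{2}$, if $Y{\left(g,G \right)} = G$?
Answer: $\frac{1371241}{54756} \approx 25.043$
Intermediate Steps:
$k = - \frac{1}{234}$ ($k = \frac{1}{-234} = - \frac{1}{234} \approx -0.0042735$)
$\left(Y{\left(-1,-5 \right)} + k\right)^{2} = \left(-5 - \frac{1}{234}\right)^{2} = \left(- \frac{1171}{234}\right)^{2} = \frac{1371241}{54756}$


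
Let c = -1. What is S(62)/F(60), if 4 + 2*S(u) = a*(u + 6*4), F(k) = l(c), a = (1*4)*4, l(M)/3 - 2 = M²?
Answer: 686/9 ≈ 76.222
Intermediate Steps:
l(M) = 6 + 3*M²
a = 16 (a = 4*4 = 16)
F(k) = 9 (F(k) = 6 + 3*(-1)² = 6 + 3*1 = 6 + 3 = 9)
S(u) = 190 + 8*u (S(u) = -2 + (16*(u + 6*4))/2 = -2 + (16*(u + 24))/2 = -2 + (16*(24 + u))/2 = -2 + (384 + 16*u)/2 = -2 + (192 + 8*u) = 190 + 8*u)
S(62)/F(60) = (190 + 8*62)/9 = (190 + 496)*(⅑) = 686*(⅑) = 686/9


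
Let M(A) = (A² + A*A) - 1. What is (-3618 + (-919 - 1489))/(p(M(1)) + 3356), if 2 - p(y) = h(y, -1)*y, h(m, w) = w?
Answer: -6026/3359 ≈ -1.7940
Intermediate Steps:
M(A) = -1 + 2*A² (M(A) = (A² + A²) - 1 = 2*A² - 1 = -1 + 2*A²)
p(y) = 2 + y (p(y) = 2 - (-1)*y = 2 + y)
(-3618 + (-919 - 1489))/(p(M(1)) + 3356) = (-3618 + (-919 - 1489))/((2 + (-1 + 2*1²)) + 3356) = (-3618 - 2408)/((2 + (-1 + 2*1)) + 3356) = -6026/((2 + (-1 + 2)) + 3356) = -6026/((2 + 1) + 3356) = -6026/(3 + 3356) = -6026/3359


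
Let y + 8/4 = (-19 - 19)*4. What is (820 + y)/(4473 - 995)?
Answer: 9/47 ≈ 0.19149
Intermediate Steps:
y = -154 (y = -2 + (-19 - 19)*4 = -2 - 38*4 = -2 - 152 = -154)
(820 + y)/(4473 - 995) = (820 - 154)/(4473 - 995) = 666/3478 = 666*(1/3478) = 9/47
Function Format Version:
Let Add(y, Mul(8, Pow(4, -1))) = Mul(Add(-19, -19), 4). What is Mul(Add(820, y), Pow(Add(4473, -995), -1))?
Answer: Rational(9, 47) ≈ 0.19149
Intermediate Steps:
y = -154 (y = Add(-2, Mul(Add(-19, -19), 4)) = Add(-2, Mul(-38, 4)) = Add(-2, -152) = -154)
Mul(Add(820, y), Pow(Add(4473, -995), -1)) = Mul(Add(820, -154), Pow(Add(4473, -995), -1)) = Mul(666, Pow(3478, -1)) = Mul(666, Rational(1, 3478)) = Rational(9, 47)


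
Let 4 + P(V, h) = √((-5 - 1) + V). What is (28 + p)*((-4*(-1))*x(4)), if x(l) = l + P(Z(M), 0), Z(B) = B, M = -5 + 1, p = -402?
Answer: -1496*I*√10 ≈ -4730.8*I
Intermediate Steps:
M = -4
P(V, h) = -4 + √(-6 + V) (P(V, h) = -4 + √((-5 - 1) + V) = -4 + √(-6 + V))
x(l) = -4 + l + I*√10 (x(l) = l + (-4 + √(-6 - 4)) = l + (-4 + √(-10)) = l + (-4 + I*√10) = -4 + l + I*√10)
(28 + p)*((-4*(-1))*x(4)) = (28 - 402)*((-4*(-1))*(-4 + 4 + I*√10)) = -1496*I*√10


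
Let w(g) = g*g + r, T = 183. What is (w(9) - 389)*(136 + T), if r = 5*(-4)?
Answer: -104632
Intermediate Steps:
r = -20
w(g) = -20 + g**2 (w(g) = g*g - 20 = g**2 - 20 = -20 + g**2)
(w(9) - 389)*(136 + T) = ((-20 + 9**2) - 389)*(136 + 183) = ((-20 + 81) - 389)*319 = (61 - 389)*319 = -328*319 = -104632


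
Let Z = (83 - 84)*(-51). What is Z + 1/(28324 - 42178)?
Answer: 706553/13854 ≈ 51.000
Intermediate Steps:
Z = 51 (Z = -1*(-51) = 51)
Z + 1/(28324 - 42178) = 51 + 1/(28324 - 42178) = 51 + 1/(-13854) = 51 - 1/13854 = 706553/13854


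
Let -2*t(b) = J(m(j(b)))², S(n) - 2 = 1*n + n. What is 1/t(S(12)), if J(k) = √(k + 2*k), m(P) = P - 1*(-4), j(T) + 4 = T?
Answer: -1/39 ≈ -0.025641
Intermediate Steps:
j(T) = -4 + T
m(P) = 4 + P (m(P) = P + 4 = 4 + P)
J(k) = √3*√k (J(k) = √(3*k) = √3*√k)
S(n) = 2 + 2*n (S(n) = 2 + (1*n + n) = 2 + (n + n) = 2 + 2*n)
t(b) = -3*b/2
1/t(S(12)) = 1/(-3*(2 + 2*12)/2) = 1/(-3*(2 + 24)/2) = 1/(-3/2*26) = 1/(-39) = -1/39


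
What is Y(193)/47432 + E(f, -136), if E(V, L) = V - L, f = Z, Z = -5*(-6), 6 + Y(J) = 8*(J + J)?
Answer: 3938397/23716 ≈ 166.06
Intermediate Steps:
Y(J) = -6 + 16*J (Y(J) = -6 + 8*(J + J) = -6 + 8*(2*J) = -6 + 16*J)
Z = 30
f = 30
Y(193)/47432 + E(f, -136) = (-6 + 16*193)/47432 + (30 - 1*(-136)) = (-6 + 3088)*(1/47432) + (30 + 136) = 3082*(1/47432) + 166 = 1541/23716 + 166 = 3938397/23716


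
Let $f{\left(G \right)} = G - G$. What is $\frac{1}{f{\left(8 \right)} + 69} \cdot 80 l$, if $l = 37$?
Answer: $\frac{2960}{69} \approx 42.899$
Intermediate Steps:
$f{\left(G \right)} = 0$
$\frac{1}{f{\left(8 \right)} + 69} \cdot 80 l = \frac{1}{0 + 69} \cdot 80 \cdot 37 = \frac{1}{69} \cdot 80 \cdot 37 = \frac{80}{69} \cdot 37 = \frac{2960}{69}$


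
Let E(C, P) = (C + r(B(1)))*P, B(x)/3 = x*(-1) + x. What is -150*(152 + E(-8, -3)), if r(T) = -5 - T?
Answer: -28650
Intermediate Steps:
B(x) = 0 (B(x) = 3*(x*(-1) + x) = 3*(-x + x) = 3*0 = 0)
E(C, P) = P*(-5 + C) (E(C, P) = (C + (-5 - 1*0))*P = (C + (-5 + 0))*P = (C - 5)*P = (-5 + C)*P = P*(-5 + C))
-150*(152 + E(-8, -3)) = -150*(152 - 3*(-5 - 8)) = -150*(152 - 3*(-13)) = -150*(152 + 39) = -150*191 = -28650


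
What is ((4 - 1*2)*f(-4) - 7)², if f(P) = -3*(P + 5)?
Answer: 169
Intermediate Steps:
f(P) = -15 - 3*P (f(P) = -3*(5 + P) = -15 - 3*P)
((4 - 1*2)*f(-4) - 7)² = ((4 - 1*2)*(-15 - 3*(-4)) - 7)² = ((4 - 2)*(-15 + 12) - 7)² = (2*(-3) - 7)² = (-6 - 7)² = (-13)² = 169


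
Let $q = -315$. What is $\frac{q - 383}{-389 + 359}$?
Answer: $\frac{349}{15} \approx 23.267$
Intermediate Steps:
$\frac{q - 383}{-389 + 359} = \frac{-315 - 383}{-389 + 359} = - \frac{698}{-30} = \left(-698\right) \left(- \frac{1}{30}\right) = \frac{349}{15}$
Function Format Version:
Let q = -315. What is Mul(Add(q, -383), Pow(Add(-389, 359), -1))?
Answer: Rational(349, 15) ≈ 23.267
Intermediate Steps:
Mul(Add(q, -383), Pow(Add(-389, 359), -1)) = Mul(Add(-315, -383), Pow(Add(-389, 359), -1)) = Mul(-698, Pow(-30, -1)) = Mul(-698, Rational(-1, 30)) = Rational(349, 15)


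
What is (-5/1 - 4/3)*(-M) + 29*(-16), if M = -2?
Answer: -1430/3 ≈ -476.67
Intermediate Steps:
(-5/1 - 4/3)*(-M) + 29*(-16) = (-5/1 - 4/3)*(-1*(-2)) + 29*(-16) = (-5*1 - 4*1/3)*2 - 464 = (-5 - 4/3)*2 - 464 = -19/3*2 - 464 = -38/3 - 464 = -1430/3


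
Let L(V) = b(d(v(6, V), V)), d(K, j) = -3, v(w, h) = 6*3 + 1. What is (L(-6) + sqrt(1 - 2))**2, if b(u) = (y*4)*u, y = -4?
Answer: (48 + I)**2 ≈ 2303.0 + 96.0*I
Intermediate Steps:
v(w, h) = 19 (v(w, h) = 18 + 1 = 19)
b(u) = -16*u (b(u) = (-4*4)*u = -16*u)
L(V) = 48 (L(V) = -16*(-3) = 48)
(L(-6) + sqrt(1 - 2))**2 = (48 + sqrt(1 - 2))**2 = (48 + sqrt(-1))**2 = (48 + I)**2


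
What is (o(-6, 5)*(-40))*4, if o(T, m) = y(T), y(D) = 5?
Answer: -800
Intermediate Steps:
o(T, m) = 5
(o(-6, 5)*(-40))*4 = (5*(-40))*4 = -200*4 = -800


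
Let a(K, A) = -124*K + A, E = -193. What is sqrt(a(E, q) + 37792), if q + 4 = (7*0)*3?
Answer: 2*sqrt(15430) ≈ 248.44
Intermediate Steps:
q = -4 (q = -4 + (7*0)*3 = -4 + 0*3 = -4 + 0 = -4)
a(K, A) = A - 124*K
sqrt(a(E, q) + 37792) = sqrt((-4 - 124*(-193)) + 37792) = sqrt((-4 + 23932) + 37792) = sqrt(23928 + 37792) = sqrt(61720) = 2*sqrt(15430)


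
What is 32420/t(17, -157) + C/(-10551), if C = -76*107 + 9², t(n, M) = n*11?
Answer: 343568957/1973037 ≈ 174.13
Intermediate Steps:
t(n, M) = 11*n
C = -8051 (C = -8132 + 81 = -8051)
32420/t(17, -157) + C/(-10551) = 32420/((11*17)) - 8051/(-10551) = 32420/187 - 8051*(-1/10551) = 32420*(1/187) + 8051/10551 = 32420/187 + 8051/10551 = 343568957/1973037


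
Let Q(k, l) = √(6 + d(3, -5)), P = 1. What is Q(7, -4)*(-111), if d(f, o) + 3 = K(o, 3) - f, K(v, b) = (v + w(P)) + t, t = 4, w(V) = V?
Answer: 0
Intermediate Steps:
K(v, b) = 5 + v (K(v, b) = (v + 1) + 4 = (1 + v) + 4 = 5 + v)
d(f, o) = 2 + o - f (d(f, o) = -3 + ((5 + o) - f) = -3 + (5 + o - f) = 2 + o - f)
Q(k, l) = 0 (Q(k, l) = √(6 + (2 - 5 - 1*3)) = √(6 + (2 - 5 - 3)) = √(6 - 6) = √0 = 0)
Q(7, -4)*(-111) = 0*(-111) = 0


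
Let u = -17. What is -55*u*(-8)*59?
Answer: -441320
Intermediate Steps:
-55*u*(-8)*59 = -(-935)*(-8)*59 = -55*136*59 = -7480*59 = -441320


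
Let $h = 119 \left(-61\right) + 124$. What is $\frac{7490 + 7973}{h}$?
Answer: $- \frac{15463}{7135} \approx -2.1672$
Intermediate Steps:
$h = -7135$ ($h = -7259 + 124 = -7135$)
$\frac{7490 + 7973}{h} = \frac{7490 + 7973}{-7135} = 15463 \left(- \frac{1}{7135}\right) = - \frac{15463}{7135}$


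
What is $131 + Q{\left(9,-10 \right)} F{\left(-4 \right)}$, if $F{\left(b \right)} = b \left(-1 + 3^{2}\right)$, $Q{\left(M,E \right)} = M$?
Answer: $-157$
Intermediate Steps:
$F{\left(b \right)} = 8 b$ ($F{\left(b \right)} = b \left(-1 + 9\right) = b 8 = 8 b$)
$131 + Q{\left(9,-10 \right)} F{\left(-4 \right)} = 131 + 9 \cdot 8 \left(-4\right) = 131 + 9 \left(-32\right) = 131 - 288 = -157$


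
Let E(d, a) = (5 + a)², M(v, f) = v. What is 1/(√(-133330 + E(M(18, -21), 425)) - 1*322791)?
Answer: -107597/34731326037 - √5730/34731326037 ≈ -3.1002e-6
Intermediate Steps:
1/(√(-133330 + E(M(18, -21), 425)) - 1*322791) = 1/(√(-133330 + (5 + 425)²) - 1*322791) = 1/(√(-133330 + 430²) - 322791) = 1/(√(-133330 + 184900) - 322791) = 1/(√51570 - 322791) = 1/(3*√5730 - 322791) = 1/(-322791 + 3*√5730)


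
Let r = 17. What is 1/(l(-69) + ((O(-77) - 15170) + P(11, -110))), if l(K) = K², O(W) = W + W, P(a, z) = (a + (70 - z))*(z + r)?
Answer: -1/28326 ≈ -3.5303e-5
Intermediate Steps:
P(a, z) = (17 + z)*(70 + a - z) (P(a, z) = (a + (70 - z))*(z + 17) = (70 + a - z)*(17 + z) = (17 + z)*(70 + a - z))
O(W) = 2*W
1/(l(-69) + ((O(-77) - 15170) + P(11, -110))) = 1/((-69)² + ((2*(-77) - 15170) + (1190 - 1*(-110)² + 17*11 + 53*(-110) + 11*(-110)))) = 1/(4761 + ((-154 - 15170) + (1190 - 1*12100 + 187 - 5830 - 1210))) = 1/(4761 + (-15324 + (1190 - 12100 + 187 - 5830 - 1210))) = 1/(4761 + (-15324 - 17763)) = 1/(4761 - 33087) = 1/(-28326) = -1/28326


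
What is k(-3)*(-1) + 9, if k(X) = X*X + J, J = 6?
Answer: -6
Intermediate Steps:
k(X) = 6 + X**2 (k(X) = X*X + 6 = X**2 + 6 = 6 + X**2)
k(-3)*(-1) + 9 = (6 + (-3)**2)*(-1) + 9 = (6 + 9)*(-1) + 9 = 15*(-1) + 9 = -15 + 9 = -6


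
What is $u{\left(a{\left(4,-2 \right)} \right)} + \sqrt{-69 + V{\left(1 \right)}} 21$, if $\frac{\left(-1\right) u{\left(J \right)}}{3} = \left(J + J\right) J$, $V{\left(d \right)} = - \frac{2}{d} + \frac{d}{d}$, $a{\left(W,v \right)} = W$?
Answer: $-96 + 21 i \sqrt{70} \approx -96.0 + 175.7 i$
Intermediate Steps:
$V{\left(d \right)} = 1 - \frac{2}{d}$ ($V{\left(d \right)} = - \frac{2}{d} + 1 = 1 - \frac{2}{d}$)
$u{\left(J \right)} = - 6 J^{2}$ ($u{\left(J \right)} = - 3 \left(J + J\right) J = - 3 \cdot 2 J J = - 3 \cdot 2 J^{2} = - 6 J^{2}$)
$u{\left(a{\left(4,-2 \right)} \right)} + \sqrt{-69 + V{\left(1 \right)}} 21 = - 6 \cdot 4^{2} + \sqrt{-69 + \frac{-2 + 1}{1}} \cdot 21 = \left(-6\right) 16 + \sqrt{-69 + 1 \left(-1\right)} 21 = -96 + \sqrt{-69 - 1} \cdot 21 = -96 + \sqrt{-70} \cdot 21 = -96 + i \sqrt{70} \cdot 21 = -96 + 21 i \sqrt{70}$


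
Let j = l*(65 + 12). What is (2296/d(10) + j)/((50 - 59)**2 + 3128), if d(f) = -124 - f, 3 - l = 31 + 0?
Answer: -145600/215003 ≈ -0.67720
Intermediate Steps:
l = -28 (l = 3 - (31 + 0) = 3 - 1*31 = 3 - 31 = -28)
j = -2156 (j = -28*(65 + 12) = -28*77 = -2156)
(2296/d(10) + j)/((50 - 59)**2 + 3128) = (2296/(-124 - 1*10) - 2156)/((50 - 59)**2 + 3128) = (2296/(-124 - 10) - 2156)/((-9)**2 + 3128) = (2296/(-134) - 2156)/(81 + 3128) = (2296*(-1/134) - 2156)/3209 = (-1148/67 - 2156)*(1/3209) = -145600/67*1/3209 = -145600/215003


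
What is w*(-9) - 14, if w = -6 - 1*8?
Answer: 112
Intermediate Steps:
w = -14 (w = -6 - 8 = -14)
w*(-9) - 14 = -14*(-9) - 14 = 126 - 14 = 112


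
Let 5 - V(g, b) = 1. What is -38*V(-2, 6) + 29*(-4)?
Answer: -268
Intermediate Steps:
V(g, b) = 4 (V(g, b) = 5 - 1*1 = 5 - 1 = 4)
-38*V(-2, 6) + 29*(-4) = -38*4 + 29*(-4) = -152 - 116 = -268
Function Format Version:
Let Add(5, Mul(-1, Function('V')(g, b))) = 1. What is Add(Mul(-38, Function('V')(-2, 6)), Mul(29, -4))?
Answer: -268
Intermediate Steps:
Function('V')(g, b) = 4 (Function('V')(g, b) = Add(5, Mul(-1, 1)) = Add(5, -1) = 4)
Add(Mul(-38, Function('V')(-2, 6)), Mul(29, -4)) = Add(Mul(-38, 4), Mul(29, -4)) = Add(-152, -116) = -268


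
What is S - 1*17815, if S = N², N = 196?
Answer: 20601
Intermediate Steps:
S = 38416 (S = 196² = 38416)
S - 1*17815 = 38416 - 1*17815 = 38416 - 17815 = 20601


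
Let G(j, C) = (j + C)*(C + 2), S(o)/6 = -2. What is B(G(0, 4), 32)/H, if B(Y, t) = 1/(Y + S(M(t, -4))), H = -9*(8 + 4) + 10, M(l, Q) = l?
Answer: -1/1176 ≈ -0.00085034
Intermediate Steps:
S(o) = -12 (S(o) = 6*(-2) = -12)
G(j, C) = (2 + C)*(C + j) (G(j, C) = (C + j)*(2 + C) = (2 + C)*(C + j))
H = -98 (H = -9*12 + 10 = -108 + 10 = -98)
B(Y, t) = 1/(-12 + Y) (B(Y, t) = 1/(Y - 12) = 1/(-12 + Y))
B(G(0, 4), 32)/H = 1/((-12 + (4² + 2*4 + 2*0 + 4*0))*(-98)) = -1/98/(-12 + (16 + 8 + 0 + 0)) = -1/98/(-12 + 24) = -1/98/12 = (1/12)*(-1/98) = -1/1176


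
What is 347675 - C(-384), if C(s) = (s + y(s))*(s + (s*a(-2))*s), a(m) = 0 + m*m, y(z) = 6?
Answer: 223155995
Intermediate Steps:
a(m) = m² (a(m) = 0 + m² = m²)
C(s) = (6 + s)*(s + 4*s²) (C(s) = (s + 6)*(s + (s*(-2)²)*s) = (6 + s)*(s + (s*4)*s) = (6 + s)*(s + (4*s)*s) = (6 + s)*(s + 4*s²))
347675 - C(-384) = 347675 - (-384)*(6 + 4*(-384)² + 25*(-384)) = 347675 - (-384)*(6 + 4*147456 - 9600) = 347675 - (-384)*(6 + 589824 - 9600) = 347675 - (-384)*580230 = 347675 - 1*(-222808320) = 347675 + 222808320 = 223155995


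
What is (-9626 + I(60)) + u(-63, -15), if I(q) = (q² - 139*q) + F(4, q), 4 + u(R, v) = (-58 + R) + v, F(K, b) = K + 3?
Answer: -14499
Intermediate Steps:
F(K, b) = 3 + K
u(R, v) = -62 + R + v (u(R, v) = -4 + ((-58 + R) + v) = -4 + (-58 + R + v) = -62 + R + v)
I(q) = 7 + q² - 139*q (I(q) = (q² - 139*q) + (3 + 4) = (q² - 139*q) + 7 = 7 + q² - 139*q)
(-9626 + I(60)) + u(-63, -15) = (-9626 + (7 + 60² - 139*60)) + (-62 - 63 - 15) = (-9626 + (7 + 3600 - 8340)) - 140 = (-9626 - 4733) - 140 = -14359 - 140 = -14499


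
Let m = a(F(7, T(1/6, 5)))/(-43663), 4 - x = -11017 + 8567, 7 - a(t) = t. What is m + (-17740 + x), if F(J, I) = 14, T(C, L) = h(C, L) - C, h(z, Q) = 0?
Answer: -667432611/43663 ≈ -15286.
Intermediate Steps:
T(C, L) = -C (T(C, L) = 0 - C = -C)
a(t) = 7 - t
x = 2454 (x = 4 - (-11017 + 8567) = 4 - 1*(-2450) = 4 + 2450 = 2454)
m = 7/43663 (m = (7 - 1*14)/(-43663) = (7 - 14)*(-1/43663) = -7*(-1/43663) = 7/43663 ≈ 0.00016032)
m + (-17740 + x) = 7/43663 + (-17740 + 2454) = 7/43663 - 15286 = -667432611/43663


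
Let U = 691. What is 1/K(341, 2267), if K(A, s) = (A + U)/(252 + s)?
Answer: 2519/1032 ≈ 2.4409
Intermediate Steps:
K(A, s) = (691 + A)/(252 + s) (K(A, s) = (A + 691)/(252 + s) = (691 + A)/(252 + s))
1/K(341, 2267) = 1/((691 + 341)/(252 + 2267)) = 1/(1032/2519) = 2519/1032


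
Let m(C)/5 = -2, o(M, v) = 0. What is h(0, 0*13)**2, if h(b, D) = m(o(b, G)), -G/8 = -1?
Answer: 100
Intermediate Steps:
G = 8 (G = -8*(-1) = 8)
m(C) = -10 (m(C) = 5*(-2) = -10)
h(b, D) = -10
h(0, 0*13)**2 = (-10)**2 = 100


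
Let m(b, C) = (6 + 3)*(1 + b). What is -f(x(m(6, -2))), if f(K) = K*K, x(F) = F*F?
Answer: -15752961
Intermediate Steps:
m(b, C) = 9 + 9*b (m(b, C) = 9*(1 + b) = 9 + 9*b)
x(F) = F**2
f(K) = K**2
-f(x(m(6, -2))) = -((9 + 9*6)**2)**2 = -((9 + 54)**2)**2 = -(63**2)**2 = -1*3969**2 = -1*15752961 = -15752961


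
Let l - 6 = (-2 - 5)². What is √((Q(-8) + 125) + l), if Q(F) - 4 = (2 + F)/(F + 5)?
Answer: √186 ≈ 13.638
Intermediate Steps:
Q(F) = 4 + (2 + F)/(5 + F) (Q(F) = 4 + (2 + F)/(F + 5) = 4 + (2 + F)/(5 + F))
l = 55 (l = 6 + (-2 - 5)² = 6 + (-7)² = 6 + 49 = 55)
√((Q(-8) + 125) + l) = √(((22 + 5*(-8))/(5 - 8) + 125) + 55) = √(((22 - 40)/(-3) + 125) + 55) = √((-⅓*(-18) + 125) + 55) = √((6 + 125) + 55) = √(131 + 55) = √186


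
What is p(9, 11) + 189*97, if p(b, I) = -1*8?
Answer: 18325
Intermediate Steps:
p(b, I) = -8
p(9, 11) + 189*97 = -8 + 189*97 = -8 + 18333 = 18325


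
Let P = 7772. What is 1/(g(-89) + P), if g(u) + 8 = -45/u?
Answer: 89/691041 ≈ 0.00012879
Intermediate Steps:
g(u) = -8 - 45/u
1/(g(-89) + P) = 1/((-8 - 45/(-89)) + 7772) = 1/((-8 - 45*(-1/89)) + 7772) = 1/((-8 + 45/89) + 7772) = 1/(-667/89 + 7772) = 1/(691041/89) = 89/691041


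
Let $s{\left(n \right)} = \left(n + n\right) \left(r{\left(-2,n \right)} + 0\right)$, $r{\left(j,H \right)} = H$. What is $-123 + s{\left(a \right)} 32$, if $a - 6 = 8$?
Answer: $12421$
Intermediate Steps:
$a = 14$ ($a = 6 + 8 = 14$)
$s{\left(n \right)} = 2 n^{2}$ ($s{\left(n \right)} = \left(n + n\right) \left(n + 0\right) = 2 n n = 2 n^{2}$)
$-123 + s{\left(a \right)} 32 = -123 + 2 \cdot 14^{2} \cdot 32 = -123 + 2 \cdot 196 \cdot 32 = -123 + 392 \cdot 32 = -123 + 12544 = 12421$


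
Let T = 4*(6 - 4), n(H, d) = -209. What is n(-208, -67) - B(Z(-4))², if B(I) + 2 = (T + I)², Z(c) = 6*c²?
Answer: -116942805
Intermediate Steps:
T = 8 (T = 4*2 = 8)
B(I) = -2 + (8 + I)²
n(-208, -67) - B(Z(-4))² = -209 - (-2 + (8 + 6*(-4)²)²)² = -209 - (-2 + (8 + 6*16)²)² = -209 - (-2 + (8 + 96)²)² = -209 - (-2 + 104²)² = -209 - (-2 + 10816)² = -209 - 1*10814² = -209 - 1*116942596 = -209 - 116942596 = -116942805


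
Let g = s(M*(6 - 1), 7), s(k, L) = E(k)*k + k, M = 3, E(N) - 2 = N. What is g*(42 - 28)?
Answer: 3780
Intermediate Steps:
E(N) = 2 + N
s(k, L) = k + k*(2 + k) (s(k, L) = (2 + k)*k + k = k*(2 + k) + k = k + k*(2 + k))
g = 270 (g = (3*(6 - 1))*(3 + 3*(6 - 1)) = (3*5)*(3 + 3*5) = 15*(3 + 15) = 15*18 = 270)
g*(42 - 28) = 270*(42 - 28) = 270*14 = 3780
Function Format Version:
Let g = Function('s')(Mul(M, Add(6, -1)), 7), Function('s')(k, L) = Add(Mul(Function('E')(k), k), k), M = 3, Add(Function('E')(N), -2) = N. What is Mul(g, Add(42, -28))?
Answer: 3780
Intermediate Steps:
Function('E')(N) = Add(2, N)
Function('s')(k, L) = Add(k, Mul(k, Add(2, k))) (Function('s')(k, L) = Add(Mul(Add(2, k), k), k) = Add(Mul(k, Add(2, k)), k) = Add(k, Mul(k, Add(2, k))))
g = 270 (g = Mul(Mul(3, Add(6, -1)), Add(3, Mul(3, Add(6, -1)))) = Mul(Mul(3, 5), Add(3, Mul(3, 5))) = Mul(15, Add(3, 15)) = Mul(15, 18) = 270)
Mul(g, Add(42, -28)) = Mul(270, Add(42, -28)) = Mul(270, 14) = 3780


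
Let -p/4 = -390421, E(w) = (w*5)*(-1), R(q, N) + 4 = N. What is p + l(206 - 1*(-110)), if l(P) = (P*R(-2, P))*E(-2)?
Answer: 2547604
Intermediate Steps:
R(q, N) = -4 + N
E(w) = -5*w (E(w) = (5*w)*(-1) = -5*w)
p = 1561684 (p = -4*(-390421) = 1561684)
l(P) = 10*P*(-4 + P) (l(P) = (P*(-4 + P))*(-5*(-2)) = (P*(-4 + P))*10 = 10*P*(-4 + P))
p + l(206 - 1*(-110)) = 1561684 + 10*(206 - 1*(-110))*(-4 + (206 - 1*(-110))) = 1561684 + 10*(206 + 110)*(-4 + (206 + 110)) = 1561684 + 10*316*(-4 + 316) = 1561684 + 10*316*312 = 1561684 + 985920 = 2547604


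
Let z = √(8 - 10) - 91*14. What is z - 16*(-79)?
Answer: -10 + I*√2 ≈ -10.0 + 1.4142*I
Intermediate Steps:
z = -1274 + I*√2 (z = √(-2) - 1274 = I*√2 - 1274 = -1274 + I*√2 ≈ -1274.0 + 1.4142*I)
z - 16*(-79) = (-1274 + I*√2) - 16*(-79) = (-1274 + I*√2) - 1*(-1264) = (-1274 + I*√2) + 1264 = -10 + I*√2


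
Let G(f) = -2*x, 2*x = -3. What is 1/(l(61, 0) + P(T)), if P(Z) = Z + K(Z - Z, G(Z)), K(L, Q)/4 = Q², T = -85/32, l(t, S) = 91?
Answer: 32/3979 ≈ 0.0080422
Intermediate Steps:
x = -3/2 (x = (½)*(-3) = -3/2 ≈ -1.5000)
T = -85/32 (T = -85*1/32 = -85/32 ≈ -2.6563)
G(f) = 3 (G(f) = -2*(-3/2) = 3)
K(L, Q) = 4*Q²
P(Z) = 36 + Z (P(Z) = Z + 4*3² = Z + 4*9 = Z + 36 = 36 + Z)
1/(l(61, 0) + P(T)) = 1/(91 + (36 - 85/32)) = 1/(91 + 1067/32) = 1/(3979/32) = 32/3979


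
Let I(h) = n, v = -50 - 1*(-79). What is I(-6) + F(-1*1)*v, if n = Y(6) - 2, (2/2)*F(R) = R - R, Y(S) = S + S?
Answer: 10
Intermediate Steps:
Y(S) = 2*S
F(R) = 0 (F(R) = R - R = 0)
n = 10 (n = 2*6 - 2 = 12 - 2 = 10)
v = 29 (v = -50 + 79 = 29)
I(h) = 10
I(-6) + F(-1*1)*v = 10 + 0*29 = 10 + 0 = 10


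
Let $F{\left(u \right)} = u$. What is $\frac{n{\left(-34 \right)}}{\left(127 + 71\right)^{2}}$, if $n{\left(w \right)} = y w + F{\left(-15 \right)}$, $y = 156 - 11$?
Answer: $- \frac{4945}{39204} \approx -0.12614$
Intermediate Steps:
$y = 145$
$n{\left(w \right)} = -15 + 145 w$ ($n{\left(w \right)} = 145 w - 15 = -15 + 145 w$)
$\frac{n{\left(-34 \right)}}{\left(127 + 71\right)^{2}} = \frac{-15 + 145 \left(-34\right)}{\left(127 + 71\right)^{2}} = \frac{-15 - 4930}{198^{2}} = - \frac{4945}{39204}$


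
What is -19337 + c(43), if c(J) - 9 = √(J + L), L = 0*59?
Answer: -19328 + √43 ≈ -19321.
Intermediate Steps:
L = 0
c(J) = 9 + √J (c(J) = 9 + √(J + 0) = 9 + √J)
-19337 + c(43) = -19337 + (9 + √43) = -19328 + √43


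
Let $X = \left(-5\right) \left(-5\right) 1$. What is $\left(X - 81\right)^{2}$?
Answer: $3136$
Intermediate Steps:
$X = 25$ ($X = 25 \cdot 1 = 25$)
$\left(X - 81\right)^{2} = \left(25 - 81\right)^{2} = \left(-56\right)^{2} = 3136$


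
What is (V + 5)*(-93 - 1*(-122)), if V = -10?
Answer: -145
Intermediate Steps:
(V + 5)*(-93 - 1*(-122)) = (-10 + 5)*(-93 - 1*(-122)) = -5*(-93 + 122) = -5*29 = -145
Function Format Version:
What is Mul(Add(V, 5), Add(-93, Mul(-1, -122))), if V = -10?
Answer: -145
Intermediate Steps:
Mul(Add(V, 5), Add(-93, Mul(-1, -122))) = Mul(Add(-10, 5), Add(-93, Mul(-1, -122))) = Mul(-5, Add(-93, 122)) = Mul(-5, 29) = -145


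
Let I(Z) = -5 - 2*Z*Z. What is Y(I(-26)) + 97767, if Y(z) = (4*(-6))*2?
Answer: 97719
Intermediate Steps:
I(Z) = -5 - 2*Z²
Y(z) = -48 (Y(z) = -24*2 = -48)
Y(I(-26)) + 97767 = -48 + 97767 = 97719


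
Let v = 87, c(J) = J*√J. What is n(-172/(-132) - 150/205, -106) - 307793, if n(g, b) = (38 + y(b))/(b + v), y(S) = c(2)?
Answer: -307795 - 2*√2/19 ≈ -3.0780e+5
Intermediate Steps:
c(J) = J^(3/2)
y(S) = 2*√2 (y(S) = 2^(3/2) = 2*√2)
n(g, b) = (38 + 2*√2)/(87 + b) (n(g, b) = (38 + 2*√2)/(b + 87) = (38 + 2*√2)/(87 + b))
n(-172/(-132) - 150/205, -106) - 307793 = 2*(19 + √2)/(87 - 106) - 307793 = 2*(19 + √2)/(-19) - 307793 = 2*(-1/19)*(19 + √2) - 307793 = (-2 - 2*√2/19) - 307793 = -307795 - 2*√2/19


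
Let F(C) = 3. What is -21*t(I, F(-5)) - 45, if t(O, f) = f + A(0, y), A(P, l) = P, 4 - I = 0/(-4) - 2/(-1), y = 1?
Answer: -108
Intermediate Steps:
I = 2 (I = 4 - (0/(-4) - 2/(-1)) = 4 - (0*(-1/4) - 2*(-1)) = 4 - (0 + 2) = 4 - 1*2 = 4 - 2 = 2)
t(O, f) = f (t(O, f) = f + 0 = f)
-21*t(I, F(-5)) - 45 = -21*3 - 45 = -63 - 45 = -108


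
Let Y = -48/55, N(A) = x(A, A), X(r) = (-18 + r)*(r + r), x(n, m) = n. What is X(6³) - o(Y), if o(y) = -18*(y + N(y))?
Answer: 4702752/55 ≈ 85505.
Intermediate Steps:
X(r) = 2*r*(-18 + r) (X(r) = (-18 + r)*(2*r) = 2*r*(-18 + r))
N(A) = A
Y = -48/55 (Y = -48*1/55 = -48/55 ≈ -0.87273)
o(y) = -36*y (o(y) = -18*(y + y) = -36*y)
X(6³) - o(Y) = 2*6³*(-18 + 6³) - (-36)*(-48)/55 = 2*216*(-18 + 216) - 1*1728/55 = 2*216*198 - 1728/55 = 85536 - 1728/55 = 4702752/55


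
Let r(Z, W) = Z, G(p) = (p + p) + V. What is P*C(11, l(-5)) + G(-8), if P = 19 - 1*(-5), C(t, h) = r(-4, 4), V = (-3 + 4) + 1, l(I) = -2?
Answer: -110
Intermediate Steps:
V = 2 (V = 1 + 1 = 2)
G(p) = 2 + 2*p (G(p) = (p + p) + 2 = 2*p + 2 = 2 + 2*p)
C(t, h) = -4
P = 24 (P = 19 + 5 = 24)
P*C(11, l(-5)) + G(-8) = 24*(-4) + (2 + 2*(-8)) = -96 + (2 - 16) = -96 - 14 = -110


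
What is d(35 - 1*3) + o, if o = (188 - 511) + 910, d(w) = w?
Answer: 619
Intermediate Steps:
o = 587 (o = -323 + 910 = 587)
d(35 - 1*3) + o = (35 - 1*3) + 587 = (35 - 3) + 587 = 32 + 587 = 619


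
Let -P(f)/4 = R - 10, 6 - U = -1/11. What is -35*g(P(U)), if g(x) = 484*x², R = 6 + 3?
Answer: -271040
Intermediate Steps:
U = 67/11 (U = 6 - (-1)/11 = 6 - 1*(-1/11) = 6 + 1/11 = 67/11 ≈ 6.0909)
R = 9
P(f) = 4 (P(f) = -4*(9 - 10) = -4*(-1) = 4)
-35*g(P(U)) = -16940*4² = -16940*16 = -35*7744 = -271040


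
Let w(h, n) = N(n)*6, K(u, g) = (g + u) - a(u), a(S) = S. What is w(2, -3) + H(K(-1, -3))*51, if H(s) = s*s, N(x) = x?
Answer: 441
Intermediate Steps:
K(u, g) = g (K(u, g) = (g + u) - u = g)
H(s) = s²
w(h, n) = 6*n (w(h, n) = n*6 = 6*n)
w(2, -3) + H(K(-1, -3))*51 = 6*(-3) + (-3)²*51 = -18 + 9*51 = -18 + 459 = 441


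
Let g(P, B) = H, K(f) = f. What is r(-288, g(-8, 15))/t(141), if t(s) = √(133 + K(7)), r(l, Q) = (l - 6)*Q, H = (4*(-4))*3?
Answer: 1008*√35/5 ≈ 1192.7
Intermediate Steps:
H = -48 (H = -16*3 = -48)
g(P, B) = -48
r(l, Q) = Q*(-6 + l) (r(l, Q) = (-6 + l)*Q = Q*(-6 + l))
t(s) = 2*√35 (t(s) = √(133 + 7) = √140 = 2*√35)
r(-288, g(-8, 15))/t(141) = (-48*(-6 - 288))/((2*√35)) = (-48*(-294))*(√35/70) = 14112*(√35/70) = 1008*√35/5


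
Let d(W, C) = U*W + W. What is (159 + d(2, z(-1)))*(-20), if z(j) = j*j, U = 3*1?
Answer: -3340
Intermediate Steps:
U = 3
z(j) = j**2
d(W, C) = 4*W (d(W, C) = 3*W + W = 4*W)
(159 + d(2, z(-1)))*(-20) = (159 + 4*2)*(-20) = (159 + 8)*(-20) = 167*(-20) = -3340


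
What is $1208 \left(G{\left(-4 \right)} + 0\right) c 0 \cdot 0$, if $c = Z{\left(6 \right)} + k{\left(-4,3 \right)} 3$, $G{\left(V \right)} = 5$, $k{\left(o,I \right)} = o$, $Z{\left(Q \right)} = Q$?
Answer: $0$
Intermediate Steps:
$c = -6$ ($c = 6 - 12 = -6$)
$1208 \left(G{\left(-4 \right)} + 0\right) c 0 \cdot 0 = 1208 \left(5 + 0\right) \left(-6\right) 0 \cdot 0 = 1208 \cdot 5 \left(-6\right) 0 \cdot 0 = 1208 \left(-30\right) 0 \cdot 0 = 1208 \cdot 0 \cdot 0 = 1208 \cdot 0 = 0$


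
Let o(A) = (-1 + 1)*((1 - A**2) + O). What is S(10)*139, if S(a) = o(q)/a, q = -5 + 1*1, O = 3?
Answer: 0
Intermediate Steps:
q = -4 (q = -5 + 1 = -4)
o(A) = 0 (o(A) = (-1 + 1)*((1 - A**2) + 3) = 0*(4 - A**2) = 0)
S(a) = 0 (S(a) = 0/a = 0)
S(10)*139 = 0*139 = 0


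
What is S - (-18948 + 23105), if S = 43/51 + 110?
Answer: -206354/51 ≈ -4046.2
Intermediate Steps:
S = 5653/51 (S = 43*(1/51) + 110 = 43/51 + 110 = 5653/51 ≈ 110.84)
S - (-18948 + 23105) = 5653/51 - (-18948 + 23105) = 5653/51 - 1*4157 = 5653/51 - 4157 = -206354/51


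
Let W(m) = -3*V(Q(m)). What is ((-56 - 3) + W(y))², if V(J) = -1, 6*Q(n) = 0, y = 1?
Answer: 3136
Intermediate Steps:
Q(n) = 0 (Q(n) = (⅙)*0 = 0)
W(m) = 3 (W(m) = -3*(-1) = 3)
((-56 - 3) + W(y))² = ((-56 - 3) + 3)² = (-59 + 3)² = (-56)² = 3136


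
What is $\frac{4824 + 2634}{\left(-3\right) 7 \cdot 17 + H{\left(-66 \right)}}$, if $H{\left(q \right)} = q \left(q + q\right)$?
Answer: $\frac{2486}{2785} \approx 0.89264$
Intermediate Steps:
$H{\left(q \right)} = 2 q^{2}$ ($H{\left(q \right)} = q 2 q = 2 q^{2}$)
$\frac{4824 + 2634}{\left(-3\right) 7 \cdot 17 + H{\left(-66 \right)}} = \frac{4824 + 2634}{\left(-3\right) 7 \cdot 17 + 2 \left(-66\right)^{2}} = \frac{7458}{\left(-21\right) 17 + 2 \cdot 4356} = \frac{7458}{-357 + 8712} = \frac{7458}{8355} = 7458 \cdot \frac{1}{8355} = \frac{2486}{2785}$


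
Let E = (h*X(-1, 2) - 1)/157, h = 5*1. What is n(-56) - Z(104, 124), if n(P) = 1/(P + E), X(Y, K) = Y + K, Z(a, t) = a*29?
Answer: -26504765/8788 ≈ -3016.0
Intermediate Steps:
Z(a, t) = 29*a
X(Y, K) = K + Y
h = 5
E = 4/157 (E = (5*(2 - 1) - 1)/157 = (5*1 - 1)*(1/157) = (5 - 1)*(1/157) = 4*(1/157) = 4/157 ≈ 0.025478)
n(P) = 1/(4/157 + P) (n(P) = 1/(P + 4/157) = 1/(4/157 + P))
n(-56) - Z(104, 124) = 157/(4 + 157*(-56)) - 29*104 = 157/(4 - 8792) - 1*3016 = 157/(-8788) - 3016 = 157*(-1/8788) - 3016 = -157/8788 - 3016 = -26504765/8788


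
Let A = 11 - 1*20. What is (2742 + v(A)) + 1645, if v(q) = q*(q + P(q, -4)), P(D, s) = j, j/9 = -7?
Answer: 5035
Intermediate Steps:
j = -63 (j = 9*(-7) = -63)
P(D, s) = -63
A = -9 (A = 11 - 20 = -9)
v(q) = q*(-63 + q) (v(q) = q*(q - 63) = q*(-63 + q))
(2742 + v(A)) + 1645 = (2742 - 9*(-63 - 9)) + 1645 = (2742 - 9*(-72)) + 1645 = (2742 + 648) + 1645 = 3390 + 1645 = 5035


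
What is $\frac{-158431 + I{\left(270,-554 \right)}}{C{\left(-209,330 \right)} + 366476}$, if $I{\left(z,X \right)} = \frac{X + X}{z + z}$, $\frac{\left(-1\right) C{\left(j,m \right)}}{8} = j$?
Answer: $- \frac{10694231}{24849990} \approx -0.43035$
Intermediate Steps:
$C{\left(j,m \right)} = - 8 j$
$I{\left(z,X \right)} = \frac{X}{z}$ ($I{\left(z,X \right)} = \frac{2 X}{2 z} = 2 X \frac{1}{2 z} = \frac{X}{z}$)
$\frac{-158431 + I{\left(270,-554 \right)}}{C{\left(-209,330 \right)} + 366476} = \frac{-158431 - \frac{554}{270}}{\left(-8\right) \left(-209\right) + 366476} = \frac{-158431 - \frac{277}{135}}{1672 + 366476} = \frac{-158431 - \frac{277}{135}}{368148} = \left(- \frac{21388462}{135}\right) \frac{1}{368148} = - \frac{10694231}{24849990}$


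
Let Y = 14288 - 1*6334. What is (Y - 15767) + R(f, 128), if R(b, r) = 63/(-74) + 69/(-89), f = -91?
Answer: -51467131/6586 ≈ -7814.6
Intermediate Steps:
Y = 7954 (Y = 14288 - 6334 = 7954)
R(b, r) = -10713/6586 (R(b, r) = 63*(-1/74) + 69*(-1/89) = -63/74 - 69/89 = -10713/6586)
(Y - 15767) + R(f, 128) = (7954 - 15767) - 10713/6586 = -7813 - 10713/6586 = -51467131/6586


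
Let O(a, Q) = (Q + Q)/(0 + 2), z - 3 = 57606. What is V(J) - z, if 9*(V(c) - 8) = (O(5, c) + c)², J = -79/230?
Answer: -6855952784/119025 ≈ -57601.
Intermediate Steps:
z = 57609 (z = 3 + 57606 = 57609)
J = -79/230 (J = -79*1/230 = -79/230 ≈ -0.34348)
O(a, Q) = Q (O(a, Q) = (2*Q)/2 = (2*Q)*(½) = Q)
V(c) = 8 + 4*c²/9 (V(c) = 8 + (c + c)²/9 = 8 + (2*c)²/9 = 8 + (4*c²)/9 = 8 + 4*c²/9)
V(J) - z = (8 + 4*(-79/230)²/9) - 1*57609 = (8 + (4/9)*(6241/52900)) - 57609 = (8 + 6241/119025) - 57609 = 958441/119025 - 57609 = -6855952784/119025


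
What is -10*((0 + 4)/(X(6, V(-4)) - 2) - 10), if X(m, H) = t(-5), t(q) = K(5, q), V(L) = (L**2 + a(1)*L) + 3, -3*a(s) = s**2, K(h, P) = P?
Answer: 740/7 ≈ 105.71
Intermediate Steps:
a(s) = -s**2/3
V(L) = 3 + L**2 - L/3 (V(L) = (L**2 + (-1/3*1**2)*L) + 3 = (L**2 + (-1/3*1)*L) + 3 = (L**2 - L/3) + 3 = 3 + L**2 - L/3)
t(q) = q
X(m, H) = -5
-10*((0 + 4)/(X(6, V(-4)) - 2) - 10) = -10*((0 + 4)/(-5 - 2) - 10) = -10*(4/(-7) - 10) = -10*(4*(-1/7) - 10) = -10*(-4/7 - 10) = -10*(-74/7) = 740/7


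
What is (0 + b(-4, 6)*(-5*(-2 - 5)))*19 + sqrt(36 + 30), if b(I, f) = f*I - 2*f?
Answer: -23940 + sqrt(66) ≈ -23932.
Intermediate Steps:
b(I, f) = -2*f + I*f (b(I, f) = I*f - 2*f = -2*f + I*f)
(0 + b(-4, 6)*(-5*(-2 - 5)))*19 + sqrt(36 + 30) = (0 + (6*(-2 - 4))*(-5*(-2 - 5)))*19 + sqrt(36 + 30) = (0 + (6*(-6))*(-5*(-7)))*19 + sqrt(66) = (0 - 36*35)*19 + sqrt(66) = (0 - 1260)*19 + sqrt(66) = -1260*19 + sqrt(66) = -23940 + sqrt(66)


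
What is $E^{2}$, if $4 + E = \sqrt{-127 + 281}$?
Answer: $\left(4 - \sqrt{154}\right)^{2} \approx 70.723$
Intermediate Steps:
$E = -4 + \sqrt{154}$ ($E = -4 + \sqrt{-127 + 281} = -4 + \sqrt{154} \approx 8.4097$)
$E^{2} = \left(-4 + \sqrt{154}\right)^{2}$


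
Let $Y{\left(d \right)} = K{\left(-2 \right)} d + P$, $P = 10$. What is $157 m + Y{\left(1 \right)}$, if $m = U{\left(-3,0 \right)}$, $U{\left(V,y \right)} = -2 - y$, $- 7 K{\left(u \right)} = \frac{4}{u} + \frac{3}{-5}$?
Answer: $- \frac{10627}{35} \approx -303.63$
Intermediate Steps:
$K{\left(u \right)} = \frac{3}{35} - \frac{4}{7 u}$ ($K{\left(u \right)} = - \frac{\frac{4}{u} + \frac{3}{-5}}{7} = - \frac{\frac{4}{u} + 3 \left(- \frac{1}{5}\right)}{7} = - \frac{\frac{4}{u} - \frac{3}{5}}{7} = - \frac{- \frac{3}{5} + \frac{4}{u}}{7} = \frac{3}{35} - \frac{4}{7 u}$)
$m = -2$ ($m = -2 - 0 = -2 + 0 = -2$)
$Y{\left(d \right)} = 10 + \frac{13 d}{35}$ ($Y{\left(d \right)} = \frac{-20 + 3 \left(-2\right)}{35 \left(-2\right)} d + 10 = \frac{1}{35} \left(- \frac{1}{2}\right) \left(-20 - 6\right) d + 10 = \frac{1}{35} \left(- \frac{1}{2}\right) \left(-26\right) d + 10 = \frac{13 d}{35} + 10 = 10 + \frac{13 d}{35}$)
$157 m + Y{\left(1 \right)} = 157 \left(-2\right) + \left(10 + \frac{13}{35} \cdot 1\right) = -314 + \left(10 + \frac{13}{35}\right) = -314 + \frac{363}{35} = - \frac{10627}{35}$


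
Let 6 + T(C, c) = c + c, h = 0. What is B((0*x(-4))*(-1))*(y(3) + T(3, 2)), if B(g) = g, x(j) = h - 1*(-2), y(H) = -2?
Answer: 0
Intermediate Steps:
T(C, c) = -6 + 2*c (T(C, c) = -6 + (c + c) = -6 + 2*c)
x(j) = 2 (x(j) = 0 - 1*(-2) = 0 + 2 = 2)
B((0*x(-4))*(-1))*(y(3) + T(3, 2)) = ((0*2)*(-1))*(-2 + (-6 + 2*2)) = (0*(-1))*(-2 + (-6 + 4)) = 0*(-2 - 2) = 0*(-4) = 0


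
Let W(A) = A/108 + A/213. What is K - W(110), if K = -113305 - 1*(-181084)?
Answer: 259858801/3834 ≈ 67778.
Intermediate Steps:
K = 67779 (K = -113305 + 181084 = 67779)
W(A) = 107*A/7668 (W(A) = A*(1/108) + A*(1/213) = A/108 + A/213 = 107*A/7668)
K - W(110) = 67779 - 107*110/7668 = 67779 - 1*5885/3834 = 67779 - 5885/3834 = 259858801/3834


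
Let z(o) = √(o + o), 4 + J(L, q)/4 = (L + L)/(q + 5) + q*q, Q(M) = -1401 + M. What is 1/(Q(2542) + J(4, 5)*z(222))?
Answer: -28525/51855599 + 4360*√111/51855599 ≈ 0.00033575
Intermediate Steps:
J(L, q) = -16 + 4*q² + 8*L/(5 + q) (J(L, q) = -16 + 4*((L + L)/(q + 5) + q*q) = -16 + 4*((2*L)/(5 + q) + q²) = -16 + 4*(2*L/(5 + q) + q²) = -16 + 4*(q² + 2*L/(5 + q)) = -16 + (4*q² + 8*L/(5 + q)) = -16 + 4*q² + 8*L/(5 + q))
z(o) = √2*√o (z(o) = √(2*o) = √2*√o)
1/(Q(2542) + J(4, 5)*z(222)) = 1/((-1401 + 2542) + (4*(-20 + 5³ - 4*5 + 2*4 + 5*5²)/(5 + 5))*(√2*√222)) = 1/(1141 + (4*(-20 + 125 - 20 + 8 + 5*25)/10)*(2*√111)) = 1/(1141 + (4*(⅒)*(-20 + 125 - 20 + 8 + 125))*(2*√111)) = 1/(1141 + (4*(⅒)*218)*(2*√111)) = 1/(1141 + 436*(2*√111)/5) = 1/(1141 + 872*√111/5)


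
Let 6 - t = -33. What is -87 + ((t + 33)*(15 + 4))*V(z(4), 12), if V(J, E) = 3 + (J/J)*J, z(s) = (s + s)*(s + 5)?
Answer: 102513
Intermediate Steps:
t = 39 (t = 6 - 1*(-33) = 6 + 33 = 39)
z(s) = 2*s*(5 + s) (z(s) = (2*s)*(5 + s) = 2*s*(5 + s))
V(J, E) = 3 + J (V(J, E) = 3 + 1*J = 3 + J)
-87 + ((t + 33)*(15 + 4))*V(z(4), 12) = -87 + ((39 + 33)*(15 + 4))*(3 + 2*4*(5 + 4)) = -87 + (72*19)*(3 + 2*4*9) = -87 + 1368*(3 + 72) = -87 + 1368*75 = -87 + 102600 = 102513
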